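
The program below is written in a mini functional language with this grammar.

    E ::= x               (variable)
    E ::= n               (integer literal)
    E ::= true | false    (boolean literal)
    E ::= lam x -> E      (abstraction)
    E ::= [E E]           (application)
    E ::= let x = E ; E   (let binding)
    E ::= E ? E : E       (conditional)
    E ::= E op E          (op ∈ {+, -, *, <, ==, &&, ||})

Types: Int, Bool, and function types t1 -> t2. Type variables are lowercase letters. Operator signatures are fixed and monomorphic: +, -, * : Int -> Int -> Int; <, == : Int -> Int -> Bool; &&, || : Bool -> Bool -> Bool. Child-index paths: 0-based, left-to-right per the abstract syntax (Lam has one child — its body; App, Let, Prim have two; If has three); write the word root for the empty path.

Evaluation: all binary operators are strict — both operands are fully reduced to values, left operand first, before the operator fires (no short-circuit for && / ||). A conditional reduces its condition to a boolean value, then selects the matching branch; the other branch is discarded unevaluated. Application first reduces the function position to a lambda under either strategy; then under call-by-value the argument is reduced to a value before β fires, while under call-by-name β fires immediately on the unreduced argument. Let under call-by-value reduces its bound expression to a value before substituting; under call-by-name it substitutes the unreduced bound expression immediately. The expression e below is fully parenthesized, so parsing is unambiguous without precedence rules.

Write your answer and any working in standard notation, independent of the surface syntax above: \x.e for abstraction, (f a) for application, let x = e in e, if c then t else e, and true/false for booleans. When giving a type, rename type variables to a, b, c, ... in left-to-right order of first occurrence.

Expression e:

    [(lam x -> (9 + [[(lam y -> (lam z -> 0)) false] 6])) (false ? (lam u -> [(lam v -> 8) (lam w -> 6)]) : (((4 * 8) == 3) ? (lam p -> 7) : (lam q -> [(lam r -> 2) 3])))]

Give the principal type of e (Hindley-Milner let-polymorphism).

Answer: Int

Working:
  unify Int ~ Int
\z._ : c -> Int
\y._ : b -> c -> Int
  unify b -> c -> Int ~ Bool -> d
  unify b ~ Bool
  unify c -> Int ~ d
_ _ : c -> Int
  unify c -> Int ~ Int -> e
  unify c ~ Int
  unify Int ~ e
_ _ : Int
  unify Int ~ Int
\x._ : a -> Int
  unify Bool ~ Bool
\v._ : g -> Int
\w._ : h -> Int
  unify g -> Int ~ (h -> Int) -> i
  unify g ~ h -> Int
  unify Int ~ i
_ _ : Int
\u._ : f -> Int
  unify Int ~ Int
  unify Int ~ Int
  unify Int ~ Int
  unify Int ~ Int
  unify Bool ~ Bool
\p._ : j -> Int
\r._ : l -> Int
  unify l -> Int ~ Int -> m
  unify l ~ Int
  unify Int ~ m
_ _ : Int
\q._ : k -> Int
  unify j -> Int ~ k -> Int
  unify j ~ k
  unify Int ~ Int
  unify f -> Int ~ k -> Int
  unify f ~ k
  unify Int ~ Int
  unify a -> Int ~ (k -> Int) -> n
  unify a ~ k -> Int
  unify Int ~ n
_ _ : Int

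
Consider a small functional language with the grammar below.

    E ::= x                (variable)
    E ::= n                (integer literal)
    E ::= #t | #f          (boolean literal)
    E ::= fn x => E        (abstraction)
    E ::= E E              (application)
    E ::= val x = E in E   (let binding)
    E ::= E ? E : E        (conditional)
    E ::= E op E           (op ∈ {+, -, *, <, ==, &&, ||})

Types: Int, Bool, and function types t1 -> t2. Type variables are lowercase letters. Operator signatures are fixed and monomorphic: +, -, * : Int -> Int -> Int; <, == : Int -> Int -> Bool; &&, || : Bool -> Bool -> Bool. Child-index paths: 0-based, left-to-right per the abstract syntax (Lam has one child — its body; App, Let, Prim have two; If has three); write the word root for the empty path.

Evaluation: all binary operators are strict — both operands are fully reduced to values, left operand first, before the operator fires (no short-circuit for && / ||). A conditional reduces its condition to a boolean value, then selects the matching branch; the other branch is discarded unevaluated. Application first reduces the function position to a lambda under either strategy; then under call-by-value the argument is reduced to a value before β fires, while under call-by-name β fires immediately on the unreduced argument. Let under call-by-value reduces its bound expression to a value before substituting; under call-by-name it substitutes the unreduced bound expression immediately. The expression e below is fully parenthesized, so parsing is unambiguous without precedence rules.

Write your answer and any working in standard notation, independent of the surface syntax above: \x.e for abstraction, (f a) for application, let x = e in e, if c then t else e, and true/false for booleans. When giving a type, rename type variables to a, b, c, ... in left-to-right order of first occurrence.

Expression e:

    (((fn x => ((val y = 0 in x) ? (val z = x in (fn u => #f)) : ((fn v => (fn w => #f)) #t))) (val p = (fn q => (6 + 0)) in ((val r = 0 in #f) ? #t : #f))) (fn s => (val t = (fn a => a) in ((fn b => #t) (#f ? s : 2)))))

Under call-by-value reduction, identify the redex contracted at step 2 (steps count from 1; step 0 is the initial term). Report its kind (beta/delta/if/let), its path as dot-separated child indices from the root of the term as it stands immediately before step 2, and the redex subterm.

Answer: let at 0.1.0 : (let r = 0 in false)

Trace:
step 0: (((\x.(if (let y = 0 in x) then (let z = x in (\u.false)) else ((\v.(\w.false)) true))) (let p = (\q.(6 + 0)) in (if (let r = 0 in false) then true else false))) (\s.(let t = (\a.a) in ((\b.true) (if false then s else 2)))))
step 1: [let@0.1] (((\x.(if (let y = 0 in x) then (let z = x in (\u.false)) else ((\v.(\w.false)) true))) (if (let r = 0 in false) then true else false)) (\s.(let t = (\a.a) in ((\b.true) (if false then s else 2)))))
step 2: [let@0.1.0] (((\x.(if (let y = 0 in x) then (let z = x in (\u.false)) else ((\v.(\w.false)) true))) (if false then true else false)) (\s.(let t = (\a.a) in ((\b.true) (if false then s else 2)))))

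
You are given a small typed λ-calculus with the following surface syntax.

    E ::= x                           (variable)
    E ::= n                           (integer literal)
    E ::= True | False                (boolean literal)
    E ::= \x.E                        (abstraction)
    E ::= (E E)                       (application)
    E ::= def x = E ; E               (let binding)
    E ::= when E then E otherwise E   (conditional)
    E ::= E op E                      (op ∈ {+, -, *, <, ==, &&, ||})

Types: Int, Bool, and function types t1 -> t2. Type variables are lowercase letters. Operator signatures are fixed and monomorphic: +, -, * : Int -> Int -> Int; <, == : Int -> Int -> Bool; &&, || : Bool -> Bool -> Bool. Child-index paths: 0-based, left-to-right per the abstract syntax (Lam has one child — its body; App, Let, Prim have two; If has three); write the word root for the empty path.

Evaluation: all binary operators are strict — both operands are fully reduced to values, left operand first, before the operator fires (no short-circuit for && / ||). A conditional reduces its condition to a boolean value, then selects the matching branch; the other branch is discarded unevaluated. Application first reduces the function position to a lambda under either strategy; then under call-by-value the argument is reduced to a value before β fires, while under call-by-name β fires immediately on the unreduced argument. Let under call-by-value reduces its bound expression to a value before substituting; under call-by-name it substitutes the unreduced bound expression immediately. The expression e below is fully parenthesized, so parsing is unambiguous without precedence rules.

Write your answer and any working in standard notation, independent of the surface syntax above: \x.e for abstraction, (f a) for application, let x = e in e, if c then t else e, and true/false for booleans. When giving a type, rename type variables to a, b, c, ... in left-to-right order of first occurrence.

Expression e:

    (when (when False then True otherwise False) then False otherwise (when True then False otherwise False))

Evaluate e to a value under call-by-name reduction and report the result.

Derivation:
step 0: (if (if false then true else false) then false else (if true then false else false))
step 1: [if@0] (if false then false else (if true then false else false))
step 2: [if@root] (if true then false else false)
step 3: [if@root] false

Answer: false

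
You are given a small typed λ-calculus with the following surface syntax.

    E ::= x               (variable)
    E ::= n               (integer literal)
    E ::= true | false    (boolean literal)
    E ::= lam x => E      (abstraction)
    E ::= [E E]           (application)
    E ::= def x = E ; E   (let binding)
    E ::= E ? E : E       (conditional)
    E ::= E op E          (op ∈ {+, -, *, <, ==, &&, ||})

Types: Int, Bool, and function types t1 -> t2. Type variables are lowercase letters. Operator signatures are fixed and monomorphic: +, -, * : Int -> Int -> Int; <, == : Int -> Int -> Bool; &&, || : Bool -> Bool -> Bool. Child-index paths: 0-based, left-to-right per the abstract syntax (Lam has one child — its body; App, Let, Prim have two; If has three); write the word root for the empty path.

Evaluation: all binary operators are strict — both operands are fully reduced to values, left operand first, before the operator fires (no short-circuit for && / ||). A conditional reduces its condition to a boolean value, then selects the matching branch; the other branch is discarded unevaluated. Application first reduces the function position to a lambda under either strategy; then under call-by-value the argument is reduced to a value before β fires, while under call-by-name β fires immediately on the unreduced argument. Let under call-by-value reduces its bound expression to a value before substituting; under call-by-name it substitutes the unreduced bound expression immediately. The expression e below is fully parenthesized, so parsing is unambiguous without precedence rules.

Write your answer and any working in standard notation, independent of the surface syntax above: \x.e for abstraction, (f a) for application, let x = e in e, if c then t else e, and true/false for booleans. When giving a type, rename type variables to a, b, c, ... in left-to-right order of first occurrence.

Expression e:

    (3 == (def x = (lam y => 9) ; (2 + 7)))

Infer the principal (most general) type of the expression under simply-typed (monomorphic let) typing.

Trace:
  unify Int ~ Int
\y._ : a -> Int
let x : a -> Int
  unify Int ~ Int
  unify Int ~ Int
  unify Int ~ Int

Answer: Bool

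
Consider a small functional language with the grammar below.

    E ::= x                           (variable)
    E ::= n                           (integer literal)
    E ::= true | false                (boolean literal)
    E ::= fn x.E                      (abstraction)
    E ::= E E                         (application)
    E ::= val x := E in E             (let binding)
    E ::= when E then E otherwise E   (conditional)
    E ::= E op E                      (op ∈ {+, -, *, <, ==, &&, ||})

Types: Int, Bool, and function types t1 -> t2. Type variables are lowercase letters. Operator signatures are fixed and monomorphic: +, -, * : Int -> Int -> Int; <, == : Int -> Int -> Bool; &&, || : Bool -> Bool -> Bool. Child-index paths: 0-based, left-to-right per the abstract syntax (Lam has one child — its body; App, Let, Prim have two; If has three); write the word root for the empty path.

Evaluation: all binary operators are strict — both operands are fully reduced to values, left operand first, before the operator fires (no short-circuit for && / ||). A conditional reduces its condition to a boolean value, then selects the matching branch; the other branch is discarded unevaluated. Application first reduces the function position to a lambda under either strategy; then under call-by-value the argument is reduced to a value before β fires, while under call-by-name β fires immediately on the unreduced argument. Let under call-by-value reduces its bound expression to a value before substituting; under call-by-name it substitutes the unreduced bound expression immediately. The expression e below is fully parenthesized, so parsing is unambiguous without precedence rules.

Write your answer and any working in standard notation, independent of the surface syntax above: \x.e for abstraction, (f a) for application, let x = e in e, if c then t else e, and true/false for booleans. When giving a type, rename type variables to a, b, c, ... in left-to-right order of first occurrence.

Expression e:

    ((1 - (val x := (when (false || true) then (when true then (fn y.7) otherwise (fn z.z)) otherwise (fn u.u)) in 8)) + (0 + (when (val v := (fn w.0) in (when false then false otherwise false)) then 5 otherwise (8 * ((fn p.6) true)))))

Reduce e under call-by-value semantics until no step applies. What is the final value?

Derivation:
step 0: ((1 - (let x = (if (false || true) then (if true then (\y.7) else (\z.z)) else (\u.u)) in 8)) + (0 + (if (let v = (\w.0) in (if false then false else false)) then 5 else (8 * ((\p.6) true)))))
step 1: [delta@0.1.0.0] ((1 - (let x = (if true then (if true then (\y.7) else (\z.z)) else (\u.u)) in 8)) + (0 + (if (let v = (\w.0) in (if false then false else false)) then 5 else (8 * ((\p.6) true)))))
step 2: [if@0.1.0] ((1 - (let x = (if true then (\y.7) else (\z.z)) in 8)) + (0 + (if (let v = (\w.0) in (if false then false else false)) then 5 else (8 * ((\p.6) true)))))
step 3: [if@0.1.0] ((1 - (let x = (\y.7) in 8)) + (0 + (if (let v = (\w.0) in (if false then false else false)) then 5 else (8 * ((\p.6) true)))))
step 4: [let@0.1] ((1 - 8) + (0 + (if (let v = (\w.0) in (if false then false else false)) then 5 else (8 * ((\p.6) true)))))
step 5: [delta@0] (-7 + (0 + (if (let v = (\w.0) in (if false then false else false)) then 5 else (8 * ((\p.6) true)))))
step 6: [let@1.1.0] (-7 + (0 + (if (if false then false else false) then 5 else (8 * ((\p.6) true)))))
step 7: [if@1.1.0] (-7 + (0 + (if false then 5 else (8 * ((\p.6) true)))))
step 8: [if@1.1] (-7 + (0 + (8 * ((\p.6) true))))
step 9: [beta@1.1.1] (-7 + (0 + (8 * 6)))
step 10: [delta@1.1] (-7 + (0 + 48))
step 11: [delta@1] (-7 + 48)
step 12: [delta@root] 41

Answer: 41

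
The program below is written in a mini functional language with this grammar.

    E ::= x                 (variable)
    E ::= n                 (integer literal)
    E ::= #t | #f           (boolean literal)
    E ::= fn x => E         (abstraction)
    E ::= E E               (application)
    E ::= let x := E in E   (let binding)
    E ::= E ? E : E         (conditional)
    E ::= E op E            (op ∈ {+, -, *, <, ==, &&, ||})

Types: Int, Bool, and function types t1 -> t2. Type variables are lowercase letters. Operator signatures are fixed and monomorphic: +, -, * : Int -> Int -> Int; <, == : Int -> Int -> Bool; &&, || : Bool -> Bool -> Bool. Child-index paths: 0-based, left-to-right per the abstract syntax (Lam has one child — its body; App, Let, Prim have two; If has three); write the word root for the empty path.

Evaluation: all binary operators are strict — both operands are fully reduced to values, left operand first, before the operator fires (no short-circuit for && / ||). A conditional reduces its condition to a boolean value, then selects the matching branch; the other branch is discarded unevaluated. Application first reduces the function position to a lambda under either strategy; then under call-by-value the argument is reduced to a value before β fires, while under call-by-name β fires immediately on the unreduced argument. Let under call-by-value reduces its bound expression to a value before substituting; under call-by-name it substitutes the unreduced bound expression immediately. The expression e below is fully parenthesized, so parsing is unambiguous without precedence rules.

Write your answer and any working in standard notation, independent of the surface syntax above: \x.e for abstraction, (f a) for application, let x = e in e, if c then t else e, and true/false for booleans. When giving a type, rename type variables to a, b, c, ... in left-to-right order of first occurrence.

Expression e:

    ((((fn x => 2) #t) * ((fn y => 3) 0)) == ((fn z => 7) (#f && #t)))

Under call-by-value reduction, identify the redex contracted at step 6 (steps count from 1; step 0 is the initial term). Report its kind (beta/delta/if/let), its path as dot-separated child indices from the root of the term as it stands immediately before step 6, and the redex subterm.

Answer: delta at root : (6 == 7)

Trace:
step 0: ((((\x.2) true) * ((\y.3) 0)) == ((\z.7) (false && true)))
step 1: [beta@0.0] ((2 * ((\y.3) 0)) == ((\z.7) (false && true)))
step 2: [beta@0.1] ((2 * 3) == ((\z.7) (false && true)))
step 3: [delta@0] (6 == ((\z.7) (false && true)))
step 4: [delta@1.1] (6 == ((\z.7) false))
step 5: [beta@1] (6 == 7)
step 6: [delta@root] false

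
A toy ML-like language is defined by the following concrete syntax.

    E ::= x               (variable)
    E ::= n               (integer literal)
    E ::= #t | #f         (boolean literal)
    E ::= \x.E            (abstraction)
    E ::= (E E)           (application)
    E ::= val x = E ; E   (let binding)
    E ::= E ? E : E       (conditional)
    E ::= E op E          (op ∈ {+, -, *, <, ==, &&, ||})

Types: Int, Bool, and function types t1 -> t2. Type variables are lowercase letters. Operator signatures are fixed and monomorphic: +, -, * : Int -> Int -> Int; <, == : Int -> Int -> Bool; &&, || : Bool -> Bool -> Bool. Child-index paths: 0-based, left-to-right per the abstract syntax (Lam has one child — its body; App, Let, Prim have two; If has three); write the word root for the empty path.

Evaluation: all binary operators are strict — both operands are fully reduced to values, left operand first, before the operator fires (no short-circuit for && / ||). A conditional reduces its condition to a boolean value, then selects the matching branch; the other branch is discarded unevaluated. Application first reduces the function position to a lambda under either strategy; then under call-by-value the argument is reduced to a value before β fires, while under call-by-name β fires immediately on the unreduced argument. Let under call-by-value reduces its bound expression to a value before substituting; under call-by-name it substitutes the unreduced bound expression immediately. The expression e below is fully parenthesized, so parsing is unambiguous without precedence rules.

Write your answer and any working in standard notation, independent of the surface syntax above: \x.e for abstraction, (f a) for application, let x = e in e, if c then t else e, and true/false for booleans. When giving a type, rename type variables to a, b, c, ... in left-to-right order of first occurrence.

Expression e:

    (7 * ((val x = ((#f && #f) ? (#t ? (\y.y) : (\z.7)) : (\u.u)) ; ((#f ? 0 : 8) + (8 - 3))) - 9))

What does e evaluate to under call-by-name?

Answer: 28

Derivation:
step 0: (7 * ((let x = (if (false && false) then (if true then (\y.y) else (\z.7)) else (\u.u)) in ((if false then 0 else 8) + (8 - 3))) - 9))
step 1: [let@1.0] (7 * (((if false then 0 else 8) + (8 - 3)) - 9))
step 2: [if@1.0.0] (7 * ((8 + (8 - 3)) - 9))
step 3: [delta@1.0.1] (7 * ((8 + 5) - 9))
step 4: [delta@1.0] (7 * (13 - 9))
step 5: [delta@1] (7 * 4)
step 6: [delta@root] 28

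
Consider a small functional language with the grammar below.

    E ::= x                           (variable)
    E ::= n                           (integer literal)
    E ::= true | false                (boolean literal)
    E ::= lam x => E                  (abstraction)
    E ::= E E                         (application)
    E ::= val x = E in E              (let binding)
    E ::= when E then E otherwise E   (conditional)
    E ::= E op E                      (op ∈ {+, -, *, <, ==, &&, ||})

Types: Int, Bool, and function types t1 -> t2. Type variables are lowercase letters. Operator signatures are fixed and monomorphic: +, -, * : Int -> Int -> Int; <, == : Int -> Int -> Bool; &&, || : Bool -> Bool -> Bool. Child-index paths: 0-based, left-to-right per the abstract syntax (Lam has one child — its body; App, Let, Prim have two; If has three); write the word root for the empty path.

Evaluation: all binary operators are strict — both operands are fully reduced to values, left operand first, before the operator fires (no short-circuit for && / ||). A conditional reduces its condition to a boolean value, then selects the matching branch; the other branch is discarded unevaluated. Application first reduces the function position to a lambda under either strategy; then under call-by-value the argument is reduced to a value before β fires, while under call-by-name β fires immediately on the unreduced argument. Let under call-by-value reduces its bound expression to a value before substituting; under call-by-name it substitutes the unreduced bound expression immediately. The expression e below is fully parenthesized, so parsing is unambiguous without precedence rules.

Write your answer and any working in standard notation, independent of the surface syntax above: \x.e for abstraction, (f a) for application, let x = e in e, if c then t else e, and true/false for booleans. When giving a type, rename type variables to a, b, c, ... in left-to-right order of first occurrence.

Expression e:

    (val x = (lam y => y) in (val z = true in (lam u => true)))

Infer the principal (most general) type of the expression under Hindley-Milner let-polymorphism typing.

Derivation:
y : a
\y._ : a -> a
let x : forall. a -> a
let z : Bool
\u._ : b -> Bool

Answer: a -> Bool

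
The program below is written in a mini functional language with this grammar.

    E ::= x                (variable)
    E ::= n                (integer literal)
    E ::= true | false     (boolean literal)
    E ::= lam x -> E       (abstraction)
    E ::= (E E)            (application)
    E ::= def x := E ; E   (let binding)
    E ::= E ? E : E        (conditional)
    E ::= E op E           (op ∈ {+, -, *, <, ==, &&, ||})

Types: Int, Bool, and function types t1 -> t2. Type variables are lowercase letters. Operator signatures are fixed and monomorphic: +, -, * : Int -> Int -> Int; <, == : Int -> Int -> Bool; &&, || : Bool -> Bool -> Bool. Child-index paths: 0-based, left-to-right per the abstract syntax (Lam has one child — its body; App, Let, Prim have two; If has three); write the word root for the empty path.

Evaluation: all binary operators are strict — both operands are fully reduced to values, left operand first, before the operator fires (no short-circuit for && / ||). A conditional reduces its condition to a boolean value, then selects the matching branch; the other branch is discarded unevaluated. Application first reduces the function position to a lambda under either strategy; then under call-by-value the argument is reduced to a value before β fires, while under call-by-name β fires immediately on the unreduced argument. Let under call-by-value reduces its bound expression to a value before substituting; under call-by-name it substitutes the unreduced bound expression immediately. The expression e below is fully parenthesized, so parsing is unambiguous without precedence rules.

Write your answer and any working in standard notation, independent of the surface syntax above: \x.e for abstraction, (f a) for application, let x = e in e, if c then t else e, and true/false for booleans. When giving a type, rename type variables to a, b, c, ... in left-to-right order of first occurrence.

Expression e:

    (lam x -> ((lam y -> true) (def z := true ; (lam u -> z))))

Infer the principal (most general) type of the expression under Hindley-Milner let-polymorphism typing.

Answer: a -> Bool

Trace:
\y._ : b -> Bool
let z : Bool
z : Bool
\u._ : c -> Bool
  unify b -> Bool ~ (c -> Bool) -> d
  unify b ~ c -> Bool
  unify Bool ~ d
_ _ : Bool
\x._ : a -> Bool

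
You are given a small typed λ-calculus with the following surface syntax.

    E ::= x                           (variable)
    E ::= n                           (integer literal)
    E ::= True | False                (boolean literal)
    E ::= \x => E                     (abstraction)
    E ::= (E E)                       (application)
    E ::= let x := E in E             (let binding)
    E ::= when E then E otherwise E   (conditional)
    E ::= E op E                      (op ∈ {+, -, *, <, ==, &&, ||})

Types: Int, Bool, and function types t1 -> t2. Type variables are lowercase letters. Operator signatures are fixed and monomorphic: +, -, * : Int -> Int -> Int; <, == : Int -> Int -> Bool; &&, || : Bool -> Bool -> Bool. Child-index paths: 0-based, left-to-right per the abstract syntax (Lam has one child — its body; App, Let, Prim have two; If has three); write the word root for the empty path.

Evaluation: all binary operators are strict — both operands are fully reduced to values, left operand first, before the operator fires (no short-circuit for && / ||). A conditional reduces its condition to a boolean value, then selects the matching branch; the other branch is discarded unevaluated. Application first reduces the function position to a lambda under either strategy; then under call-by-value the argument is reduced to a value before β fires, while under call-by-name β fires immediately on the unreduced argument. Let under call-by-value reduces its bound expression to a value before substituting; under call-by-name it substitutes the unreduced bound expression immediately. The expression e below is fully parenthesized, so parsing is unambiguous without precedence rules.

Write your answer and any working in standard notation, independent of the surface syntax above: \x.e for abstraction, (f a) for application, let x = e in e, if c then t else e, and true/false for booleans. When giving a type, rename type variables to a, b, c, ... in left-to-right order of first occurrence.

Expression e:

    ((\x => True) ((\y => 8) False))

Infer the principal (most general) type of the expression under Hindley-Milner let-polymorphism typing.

Derivation:
\x._ : a -> Bool
\y._ : b -> Int
  unify b -> Int ~ Bool -> c
  unify b ~ Bool
  unify Int ~ c
_ _ : Int
  unify a -> Bool ~ Int -> d
  unify a ~ Int
  unify Bool ~ d
_ _ : Bool

Answer: Bool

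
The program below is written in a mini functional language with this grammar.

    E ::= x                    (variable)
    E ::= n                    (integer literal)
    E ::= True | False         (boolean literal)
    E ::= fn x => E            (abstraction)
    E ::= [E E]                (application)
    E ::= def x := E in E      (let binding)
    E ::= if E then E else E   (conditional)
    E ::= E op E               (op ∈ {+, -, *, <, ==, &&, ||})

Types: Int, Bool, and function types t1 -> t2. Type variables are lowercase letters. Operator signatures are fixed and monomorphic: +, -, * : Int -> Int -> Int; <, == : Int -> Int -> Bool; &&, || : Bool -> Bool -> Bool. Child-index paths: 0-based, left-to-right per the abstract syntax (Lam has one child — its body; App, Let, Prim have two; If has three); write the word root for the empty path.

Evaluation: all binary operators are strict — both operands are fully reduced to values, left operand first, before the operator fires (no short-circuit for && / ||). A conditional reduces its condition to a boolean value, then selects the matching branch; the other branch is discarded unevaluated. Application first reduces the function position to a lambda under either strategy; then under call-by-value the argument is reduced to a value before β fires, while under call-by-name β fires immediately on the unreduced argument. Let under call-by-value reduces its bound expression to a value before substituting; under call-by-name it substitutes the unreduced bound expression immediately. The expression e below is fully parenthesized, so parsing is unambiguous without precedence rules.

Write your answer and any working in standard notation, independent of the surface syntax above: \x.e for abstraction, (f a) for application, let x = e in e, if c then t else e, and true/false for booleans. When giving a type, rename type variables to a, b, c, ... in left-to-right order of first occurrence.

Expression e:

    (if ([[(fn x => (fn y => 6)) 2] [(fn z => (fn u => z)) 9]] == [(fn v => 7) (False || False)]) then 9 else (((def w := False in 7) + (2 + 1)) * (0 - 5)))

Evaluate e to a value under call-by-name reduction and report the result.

Answer: -50

Trace:
step 0: (if ((((\x.(\y.6)) 2) ((\z.(\u.z)) 9)) == ((\v.7) (false || false))) then 9 else (((let w = false in 7) + (2 + 1)) * (0 - 5)))
step 1: [beta@0.0.0] (if (((\y.6) ((\z.(\u.z)) 9)) == ((\v.7) (false || false))) then 9 else (((let w = false in 7) + (2 + 1)) * (0 - 5)))
step 2: [beta@0.0] (if (6 == ((\v.7) (false || false))) then 9 else (((let w = false in 7) + (2 + 1)) * (0 - 5)))
step 3: [beta@0.1] (if (6 == 7) then 9 else (((let w = false in 7) + (2 + 1)) * (0 - 5)))
step 4: [delta@0] (if false then 9 else (((let w = false in 7) + (2 + 1)) * (0 - 5)))
step 5: [if@root] (((let w = false in 7) + (2 + 1)) * (0 - 5))
step 6: [let@0.0] ((7 + (2 + 1)) * (0 - 5))
step 7: [delta@0.1] ((7 + 3) * (0 - 5))
step 8: [delta@0] (10 * (0 - 5))
step 9: [delta@1] (10 * -5)
step 10: [delta@root] -50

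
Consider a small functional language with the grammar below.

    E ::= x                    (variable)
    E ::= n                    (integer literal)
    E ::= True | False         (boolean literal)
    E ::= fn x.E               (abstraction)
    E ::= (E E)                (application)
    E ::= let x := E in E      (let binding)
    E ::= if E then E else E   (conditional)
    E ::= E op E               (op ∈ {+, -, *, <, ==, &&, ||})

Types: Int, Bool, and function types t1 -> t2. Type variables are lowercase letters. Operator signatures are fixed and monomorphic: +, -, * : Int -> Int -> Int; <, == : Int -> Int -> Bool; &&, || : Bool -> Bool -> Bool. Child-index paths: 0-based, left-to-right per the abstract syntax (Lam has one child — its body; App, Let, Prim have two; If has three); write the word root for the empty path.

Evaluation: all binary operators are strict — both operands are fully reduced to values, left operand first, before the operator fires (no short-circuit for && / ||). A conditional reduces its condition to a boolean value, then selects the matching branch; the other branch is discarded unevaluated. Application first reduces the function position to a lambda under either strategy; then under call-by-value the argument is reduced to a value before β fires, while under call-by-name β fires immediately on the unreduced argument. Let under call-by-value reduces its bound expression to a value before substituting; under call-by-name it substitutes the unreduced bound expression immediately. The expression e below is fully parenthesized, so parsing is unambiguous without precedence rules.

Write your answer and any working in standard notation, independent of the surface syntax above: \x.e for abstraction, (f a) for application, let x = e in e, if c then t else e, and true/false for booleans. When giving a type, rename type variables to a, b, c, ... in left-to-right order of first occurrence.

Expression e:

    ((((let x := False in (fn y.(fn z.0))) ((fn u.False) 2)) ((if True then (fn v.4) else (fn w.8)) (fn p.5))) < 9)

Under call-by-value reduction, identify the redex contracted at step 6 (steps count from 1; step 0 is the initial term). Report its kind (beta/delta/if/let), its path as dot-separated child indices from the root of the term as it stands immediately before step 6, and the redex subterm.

Trace:
step 0: ((((let x = false in (\y.(\z.0))) ((\u.false) 2)) ((if true then (\v.4) else (\w.8)) (\p.5))) < 9)
step 1: [let@0.0.0] ((((\y.(\z.0)) ((\u.false) 2)) ((if true then (\v.4) else (\w.8)) (\p.5))) < 9)
step 2: [beta@0.0.1] ((((\y.(\z.0)) false) ((if true then (\v.4) else (\w.8)) (\p.5))) < 9)
step 3: [beta@0.0] (((\z.0) ((if true then (\v.4) else (\w.8)) (\p.5))) < 9)
step 4: [if@0.1.0] (((\z.0) ((\v.4) (\p.5))) < 9)
step 5: [beta@0.1] (((\z.0) 4) < 9)
step 6: [beta@0] (0 < 9)

Answer: beta at 0 : ((\z.0) 4)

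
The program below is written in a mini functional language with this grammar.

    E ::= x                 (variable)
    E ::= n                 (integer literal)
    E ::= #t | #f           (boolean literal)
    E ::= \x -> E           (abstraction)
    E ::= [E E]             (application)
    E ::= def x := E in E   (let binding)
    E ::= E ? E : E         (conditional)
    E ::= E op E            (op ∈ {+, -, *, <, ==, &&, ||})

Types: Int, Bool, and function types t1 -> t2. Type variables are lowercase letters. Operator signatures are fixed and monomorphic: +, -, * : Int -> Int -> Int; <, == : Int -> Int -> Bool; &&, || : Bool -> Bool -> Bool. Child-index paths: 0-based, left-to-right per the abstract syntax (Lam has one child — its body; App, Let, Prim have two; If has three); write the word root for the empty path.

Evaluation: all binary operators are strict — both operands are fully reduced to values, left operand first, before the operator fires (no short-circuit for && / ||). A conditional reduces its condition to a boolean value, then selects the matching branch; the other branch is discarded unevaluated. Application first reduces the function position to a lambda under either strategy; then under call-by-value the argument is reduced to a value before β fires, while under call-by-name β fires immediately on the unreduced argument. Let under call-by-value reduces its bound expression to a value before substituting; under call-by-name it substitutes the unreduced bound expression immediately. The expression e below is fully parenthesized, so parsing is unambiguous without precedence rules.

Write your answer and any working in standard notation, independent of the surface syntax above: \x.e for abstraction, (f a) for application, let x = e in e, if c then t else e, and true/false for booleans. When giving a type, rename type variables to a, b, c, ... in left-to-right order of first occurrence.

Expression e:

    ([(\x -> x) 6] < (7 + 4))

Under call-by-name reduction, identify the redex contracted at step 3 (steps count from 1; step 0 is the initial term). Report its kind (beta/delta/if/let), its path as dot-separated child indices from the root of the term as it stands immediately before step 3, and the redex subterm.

Working:
step 0: (((\x.x) 6) < (7 + 4))
step 1: [beta@0] (6 < (7 + 4))
step 2: [delta@1] (6 < 11)
step 3: [delta@root] true

Answer: delta at root : (6 < 11)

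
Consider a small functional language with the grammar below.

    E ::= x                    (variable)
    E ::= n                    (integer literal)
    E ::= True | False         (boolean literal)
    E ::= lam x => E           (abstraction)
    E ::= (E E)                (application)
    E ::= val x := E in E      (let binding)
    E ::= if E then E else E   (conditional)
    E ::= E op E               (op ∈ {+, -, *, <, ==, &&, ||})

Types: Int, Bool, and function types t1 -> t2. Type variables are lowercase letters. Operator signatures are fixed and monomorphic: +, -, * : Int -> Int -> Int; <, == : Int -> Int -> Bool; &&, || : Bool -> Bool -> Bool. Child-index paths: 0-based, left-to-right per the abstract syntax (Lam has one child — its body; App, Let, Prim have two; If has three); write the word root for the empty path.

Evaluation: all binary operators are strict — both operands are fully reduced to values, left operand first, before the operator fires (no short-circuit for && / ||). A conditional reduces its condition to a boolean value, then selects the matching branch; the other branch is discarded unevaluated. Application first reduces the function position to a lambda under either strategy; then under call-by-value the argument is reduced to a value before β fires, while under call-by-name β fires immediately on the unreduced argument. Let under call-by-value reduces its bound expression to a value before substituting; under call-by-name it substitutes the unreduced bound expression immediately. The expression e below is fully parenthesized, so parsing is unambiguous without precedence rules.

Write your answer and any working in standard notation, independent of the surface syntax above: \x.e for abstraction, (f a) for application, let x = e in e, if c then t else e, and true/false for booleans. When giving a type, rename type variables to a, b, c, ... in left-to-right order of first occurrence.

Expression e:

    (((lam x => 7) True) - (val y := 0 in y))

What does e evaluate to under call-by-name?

Trace:
step 0: (((\x.7) true) - (let y = 0 in y))
step 1: [beta@0] (7 - (let y = 0 in y))
step 2: [let@1] (7 - 0)
step 3: [delta@root] 7

Answer: 7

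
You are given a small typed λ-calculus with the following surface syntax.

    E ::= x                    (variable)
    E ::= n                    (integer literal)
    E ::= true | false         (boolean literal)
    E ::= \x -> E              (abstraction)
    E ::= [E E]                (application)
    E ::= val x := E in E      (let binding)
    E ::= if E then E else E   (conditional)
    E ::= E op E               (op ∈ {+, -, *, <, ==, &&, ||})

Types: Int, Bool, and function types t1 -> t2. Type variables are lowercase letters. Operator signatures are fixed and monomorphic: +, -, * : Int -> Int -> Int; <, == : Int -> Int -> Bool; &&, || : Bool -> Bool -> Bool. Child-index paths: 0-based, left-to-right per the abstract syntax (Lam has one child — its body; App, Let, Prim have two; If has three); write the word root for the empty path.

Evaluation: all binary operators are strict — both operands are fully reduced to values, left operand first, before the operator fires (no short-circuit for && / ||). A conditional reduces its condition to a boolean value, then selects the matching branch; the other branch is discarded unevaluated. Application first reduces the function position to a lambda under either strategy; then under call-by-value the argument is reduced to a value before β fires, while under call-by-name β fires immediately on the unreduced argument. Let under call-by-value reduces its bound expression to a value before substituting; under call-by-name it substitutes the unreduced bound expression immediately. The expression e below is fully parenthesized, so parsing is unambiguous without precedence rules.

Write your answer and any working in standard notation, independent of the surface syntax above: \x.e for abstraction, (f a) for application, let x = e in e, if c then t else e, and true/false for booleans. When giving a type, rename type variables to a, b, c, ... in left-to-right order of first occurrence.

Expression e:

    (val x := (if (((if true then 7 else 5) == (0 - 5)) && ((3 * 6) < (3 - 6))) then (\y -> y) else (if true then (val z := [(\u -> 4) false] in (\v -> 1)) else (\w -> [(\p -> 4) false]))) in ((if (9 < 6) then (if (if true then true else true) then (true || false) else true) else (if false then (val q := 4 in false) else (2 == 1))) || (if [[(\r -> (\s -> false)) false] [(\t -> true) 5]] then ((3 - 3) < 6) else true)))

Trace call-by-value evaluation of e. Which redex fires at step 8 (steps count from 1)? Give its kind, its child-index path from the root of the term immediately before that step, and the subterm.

Trace:
step 0: (let x = (if (((if true then 7 else 5) == (0 - 5)) && ((3 * 6) < (3 - 6))) then (\y.y) else (if true then (let z = ((\u.4) false) in (\v.1)) else (\w.((\p.4) false)))) in ((if (9 < 6) then (if (if true then true else true) then (true || false) else true) else (if false then (let q = 4 in false) else (2 == 1))) || (if (((\r.(\s.false)) false) ((\t.true) 5)) then ((3 - 3) < 6) else true)))
step 1: [if@0.0.0.0] (let x = (if ((7 == (0 - 5)) && ((3 * 6) < (3 - 6))) then (\y.y) else (if true then (let z = ((\u.4) false) in (\v.1)) else (\w.((\p.4) false)))) in ((if (9 < 6) then (if (if true then true else true) then (true || false) else true) else (if false then (let q = 4 in false) else (2 == 1))) || (if (((\r.(\s.false)) false) ((\t.true) 5)) then ((3 - 3) < 6) else true)))
step 2: [delta@0.0.0.1] (let x = (if ((7 == -5) && ((3 * 6) < (3 - 6))) then (\y.y) else (if true then (let z = ((\u.4) false) in (\v.1)) else (\w.((\p.4) false)))) in ((if (9 < 6) then (if (if true then true else true) then (true || false) else true) else (if false then (let q = 4 in false) else (2 == 1))) || (if (((\r.(\s.false)) false) ((\t.true) 5)) then ((3 - 3) < 6) else true)))
step 3: [delta@0.0.0] (let x = (if (false && ((3 * 6) < (3 - 6))) then (\y.y) else (if true then (let z = ((\u.4) false) in (\v.1)) else (\w.((\p.4) false)))) in ((if (9 < 6) then (if (if true then true else true) then (true || false) else true) else (if false then (let q = 4 in false) else (2 == 1))) || (if (((\r.(\s.false)) false) ((\t.true) 5)) then ((3 - 3) < 6) else true)))
step 4: [delta@0.0.1.0] (let x = (if (false && (18 < (3 - 6))) then (\y.y) else (if true then (let z = ((\u.4) false) in (\v.1)) else (\w.((\p.4) false)))) in ((if (9 < 6) then (if (if true then true else true) then (true || false) else true) else (if false then (let q = 4 in false) else (2 == 1))) || (if (((\r.(\s.false)) false) ((\t.true) 5)) then ((3 - 3) < 6) else true)))
step 5: [delta@0.0.1.1] (let x = (if (false && (18 < -3)) then (\y.y) else (if true then (let z = ((\u.4) false) in (\v.1)) else (\w.((\p.4) false)))) in ((if (9 < 6) then (if (if true then true else true) then (true || false) else true) else (if false then (let q = 4 in false) else (2 == 1))) || (if (((\r.(\s.false)) false) ((\t.true) 5)) then ((3 - 3) < 6) else true)))
step 6: [delta@0.0.1] (let x = (if (false && false) then (\y.y) else (if true then (let z = ((\u.4) false) in (\v.1)) else (\w.((\p.4) false)))) in ((if (9 < 6) then (if (if true then true else true) then (true || false) else true) else (if false then (let q = 4 in false) else (2 == 1))) || (if (((\r.(\s.false)) false) ((\t.true) 5)) then ((3 - 3) < 6) else true)))
step 7: [delta@0.0] (let x = (if false then (\y.y) else (if true then (let z = ((\u.4) false) in (\v.1)) else (\w.((\p.4) false)))) in ((if (9 < 6) then (if (if true then true else true) then (true || false) else true) else (if false then (let q = 4 in false) else (2 == 1))) || (if (((\r.(\s.false)) false) ((\t.true) 5)) then ((3 - 3) < 6) else true)))
step 8: [if@0] (let x = (if true then (let z = ((\u.4) false) in (\v.1)) else (\w.((\p.4) false))) in ((if (9 < 6) then (if (if true then true else true) then (true || false) else true) else (if false then (let q = 4 in false) else (2 == 1))) || (if (((\r.(\s.false)) false) ((\t.true) 5)) then ((3 - 3) < 6) else true)))

Answer: if at 0 : (if false then (\y.y) else (if true then (let z = ((\u.4) false) in (\v.1)) else (\w.((\p.4) false))))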